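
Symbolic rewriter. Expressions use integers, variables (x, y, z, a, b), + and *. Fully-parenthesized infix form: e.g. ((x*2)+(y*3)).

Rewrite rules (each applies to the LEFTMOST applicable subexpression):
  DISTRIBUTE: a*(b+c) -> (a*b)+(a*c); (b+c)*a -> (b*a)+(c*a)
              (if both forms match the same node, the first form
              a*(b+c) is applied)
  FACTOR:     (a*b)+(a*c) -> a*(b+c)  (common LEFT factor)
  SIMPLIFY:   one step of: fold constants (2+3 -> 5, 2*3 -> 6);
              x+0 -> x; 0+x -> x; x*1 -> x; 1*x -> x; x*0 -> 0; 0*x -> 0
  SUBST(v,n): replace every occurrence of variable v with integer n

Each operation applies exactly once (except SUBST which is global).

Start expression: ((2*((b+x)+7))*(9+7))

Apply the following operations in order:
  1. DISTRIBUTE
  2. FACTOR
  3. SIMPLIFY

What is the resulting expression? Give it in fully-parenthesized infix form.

Answer: ((2*((b+x)+7))*16)

Derivation:
Start: ((2*((b+x)+7))*(9+7))
Apply DISTRIBUTE at root (target: ((2*((b+x)+7))*(9+7))): ((2*((b+x)+7))*(9+7)) -> (((2*((b+x)+7))*9)+((2*((b+x)+7))*7))
Apply FACTOR at root (target: (((2*((b+x)+7))*9)+((2*((b+x)+7))*7))): (((2*((b+x)+7))*9)+((2*((b+x)+7))*7)) -> ((2*((b+x)+7))*(9+7))
Apply SIMPLIFY at R (target: (9+7)): ((2*((b+x)+7))*(9+7)) -> ((2*((b+x)+7))*16)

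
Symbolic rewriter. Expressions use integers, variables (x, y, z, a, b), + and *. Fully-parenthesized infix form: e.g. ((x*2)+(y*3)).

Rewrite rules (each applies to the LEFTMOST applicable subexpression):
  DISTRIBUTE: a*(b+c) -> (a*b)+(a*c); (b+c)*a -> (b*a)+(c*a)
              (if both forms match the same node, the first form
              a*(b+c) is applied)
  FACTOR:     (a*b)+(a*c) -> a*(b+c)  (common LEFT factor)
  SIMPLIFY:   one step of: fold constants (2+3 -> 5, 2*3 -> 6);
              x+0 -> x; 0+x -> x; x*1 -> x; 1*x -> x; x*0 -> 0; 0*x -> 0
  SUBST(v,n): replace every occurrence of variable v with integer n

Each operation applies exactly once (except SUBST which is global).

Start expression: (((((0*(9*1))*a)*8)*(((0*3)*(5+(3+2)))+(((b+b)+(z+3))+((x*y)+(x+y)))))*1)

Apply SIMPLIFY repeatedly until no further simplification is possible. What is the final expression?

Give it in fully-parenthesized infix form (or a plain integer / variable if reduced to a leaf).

Start: (((((0*(9*1))*a)*8)*(((0*3)*(5+(3+2)))+(((b+b)+(z+3))+((x*y)+(x+y)))))*1)
Step 1: at root: (((((0*(9*1))*a)*8)*(((0*3)*(5+(3+2)))+(((b+b)+(z+3))+((x*y)+(x+y)))))*1) -> ((((0*(9*1))*a)*8)*(((0*3)*(5+(3+2)))+(((b+b)+(z+3))+((x*y)+(x+y))))); overall: (((((0*(9*1))*a)*8)*(((0*3)*(5+(3+2)))+(((b+b)+(z+3))+((x*y)+(x+y)))))*1) -> ((((0*(9*1))*a)*8)*(((0*3)*(5+(3+2)))+(((b+b)+(z+3))+((x*y)+(x+y)))))
Step 2: at LLL: (0*(9*1)) -> 0; overall: ((((0*(9*1))*a)*8)*(((0*3)*(5+(3+2)))+(((b+b)+(z+3))+((x*y)+(x+y))))) -> (((0*a)*8)*(((0*3)*(5+(3+2)))+(((b+b)+(z+3))+((x*y)+(x+y)))))
Step 3: at LL: (0*a) -> 0; overall: (((0*a)*8)*(((0*3)*(5+(3+2)))+(((b+b)+(z+3))+((x*y)+(x+y))))) -> ((0*8)*(((0*3)*(5+(3+2)))+(((b+b)+(z+3))+((x*y)+(x+y)))))
Step 4: at L: (0*8) -> 0; overall: ((0*8)*(((0*3)*(5+(3+2)))+(((b+b)+(z+3))+((x*y)+(x+y))))) -> (0*(((0*3)*(5+(3+2)))+(((b+b)+(z+3))+((x*y)+(x+y)))))
Step 5: at root: (0*(((0*3)*(5+(3+2)))+(((b+b)+(z+3))+((x*y)+(x+y))))) -> 0; overall: (0*(((0*3)*(5+(3+2)))+(((b+b)+(z+3))+((x*y)+(x+y))))) -> 0
Fixed point: 0

Answer: 0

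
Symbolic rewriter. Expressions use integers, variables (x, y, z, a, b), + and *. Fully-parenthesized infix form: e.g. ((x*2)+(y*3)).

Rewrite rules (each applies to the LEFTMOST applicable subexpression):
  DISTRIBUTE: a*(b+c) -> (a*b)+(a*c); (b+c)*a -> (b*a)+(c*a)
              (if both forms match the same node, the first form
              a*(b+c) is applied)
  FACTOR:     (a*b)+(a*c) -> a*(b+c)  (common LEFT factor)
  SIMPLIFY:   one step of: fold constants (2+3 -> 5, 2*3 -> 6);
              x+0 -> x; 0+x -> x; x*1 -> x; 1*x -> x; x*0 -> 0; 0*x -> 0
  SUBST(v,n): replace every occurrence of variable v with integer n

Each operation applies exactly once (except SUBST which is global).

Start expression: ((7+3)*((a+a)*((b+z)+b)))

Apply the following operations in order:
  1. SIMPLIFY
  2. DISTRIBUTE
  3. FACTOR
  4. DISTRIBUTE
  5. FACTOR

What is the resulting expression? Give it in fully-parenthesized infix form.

Start: ((7+3)*((a+a)*((b+z)+b)))
Apply SIMPLIFY at L (target: (7+3)): ((7+3)*((a+a)*((b+z)+b))) -> (10*((a+a)*((b+z)+b)))
Apply DISTRIBUTE at R (target: ((a+a)*((b+z)+b))): (10*((a+a)*((b+z)+b))) -> (10*(((a+a)*(b+z))+((a+a)*b)))
Apply FACTOR at R (target: (((a+a)*(b+z))+((a+a)*b))): (10*(((a+a)*(b+z))+((a+a)*b))) -> (10*((a+a)*((b+z)+b)))
Apply DISTRIBUTE at R (target: ((a+a)*((b+z)+b))): (10*((a+a)*((b+z)+b))) -> (10*(((a+a)*(b+z))+((a+a)*b)))
Apply FACTOR at R (target: (((a+a)*(b+z))+((a+a)*b))): (10*(((a+a)*(b+z))+((a+a)*b))) -> (10*((a+a)*((b+z)+b)))

Answer: (10*((a+a)*((b+z)+b)))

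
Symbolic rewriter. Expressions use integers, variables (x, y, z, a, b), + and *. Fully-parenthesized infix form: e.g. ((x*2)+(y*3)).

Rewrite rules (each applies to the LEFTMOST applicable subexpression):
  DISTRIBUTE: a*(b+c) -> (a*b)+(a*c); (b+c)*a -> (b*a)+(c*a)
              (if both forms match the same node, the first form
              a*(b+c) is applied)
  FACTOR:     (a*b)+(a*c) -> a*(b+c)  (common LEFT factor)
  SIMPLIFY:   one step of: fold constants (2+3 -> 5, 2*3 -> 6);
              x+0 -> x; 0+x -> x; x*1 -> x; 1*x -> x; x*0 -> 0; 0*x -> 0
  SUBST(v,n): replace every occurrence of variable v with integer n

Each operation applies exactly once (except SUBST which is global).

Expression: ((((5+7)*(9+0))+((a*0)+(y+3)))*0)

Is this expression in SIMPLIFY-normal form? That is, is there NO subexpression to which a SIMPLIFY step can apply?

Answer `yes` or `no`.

Expression: ((((5+7)*(9+0))+((a*0)+(y+3)))*0)
Scanning for simplifiable subexpressions (pre-order)...
  at root: ((((5+7)*(9+0))+((a*0)+(y+3)))*0) (SIMPLIFIABLE)
  at L: (((5+7)*(9+0))+((a*0)+(y+3))) (not simplifiable)
  at LL: ((5+7)*(9+0)) (not simplifiable)
  at LLL: (5+7) (SIMPLIFIABLE)
  at LLR: (9+0) (SIMPLIFIABLE)
  at LR: ((a*0)+(y+3)) (not simplifiable)
  at LRL: (a*0) (SIMPLIFIABLE)
  at LRR: (y+3) (not simplifiable)
Found simplifiable subexpr at path root: ((((5+7)*(9+0))+((a*0)+(y+3)))*0)
One SIMPLIFY step would give: 0
-> NOT in normal form.

Answer: no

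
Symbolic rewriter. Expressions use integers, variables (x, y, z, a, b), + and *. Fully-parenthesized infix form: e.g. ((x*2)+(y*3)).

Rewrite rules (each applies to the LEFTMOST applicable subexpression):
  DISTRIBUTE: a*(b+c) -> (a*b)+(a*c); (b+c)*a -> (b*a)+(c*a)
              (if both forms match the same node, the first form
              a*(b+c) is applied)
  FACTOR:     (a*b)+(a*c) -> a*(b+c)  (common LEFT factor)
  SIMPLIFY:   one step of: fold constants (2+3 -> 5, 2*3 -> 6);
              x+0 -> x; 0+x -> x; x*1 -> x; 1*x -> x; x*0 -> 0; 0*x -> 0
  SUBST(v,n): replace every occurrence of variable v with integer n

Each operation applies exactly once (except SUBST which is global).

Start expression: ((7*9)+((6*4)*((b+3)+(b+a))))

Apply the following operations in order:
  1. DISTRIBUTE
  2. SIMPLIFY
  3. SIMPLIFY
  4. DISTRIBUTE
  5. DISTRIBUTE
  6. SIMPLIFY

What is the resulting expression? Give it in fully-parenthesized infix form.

Start: ((7*9)+((6*4)*((b+3)+(b+a))))
Apply DISTRIBUTE at R (target: ((6*4)*((b+3)+(b+a)))): ((7*9)+((6*4)*((b+3)+(b+a)))) -> ((7*9)+(((6*4)*(b+3))+((6*4)*(b+a))))
Apply SIMPLIFY at L (target: (7*9)): ((7*9)+(((6*4)*(b+3))+((6*4)*(b+a)))) -> (63+(((6*4)*(b+3))+((6*4)*(b+a))))
Apply SIMPLIFY at RLL (target: (6*4)): (63+(((6*4)*(b+3))+((6*4)*(b+a)))) -> (63+((24*(b+3))+((6*4)*(b+a))))
Apply DISTRIBUTE at RL (target: (24*(b+3))): (63+((24*(b+3))+((6*4)*(b+a)))) -> (63+(((24*b)+(24*3))+((6*4)*(b+a))))
Apply DISTRIBUTE at RR (target: ((6*4)*(b+a))): (63+(((24*b)+(24*3))+((6*4)*(b+a)))) -> (63+(((24*b)+(24*3))+(((6*4)*b)+((6*4)*a))))
Apply SIMPLIFY at RLR (target: (24*3)): (63+(((24*b)+(24*3))+(((6*4)*b)+((6*4)*a)))) -> (63+(((24*b)+72)+(((6*4)*b)+((6*4)*a))))

Answer: (63+(((24*b)+72)+(((6*4)*b)+((6*4)*a))))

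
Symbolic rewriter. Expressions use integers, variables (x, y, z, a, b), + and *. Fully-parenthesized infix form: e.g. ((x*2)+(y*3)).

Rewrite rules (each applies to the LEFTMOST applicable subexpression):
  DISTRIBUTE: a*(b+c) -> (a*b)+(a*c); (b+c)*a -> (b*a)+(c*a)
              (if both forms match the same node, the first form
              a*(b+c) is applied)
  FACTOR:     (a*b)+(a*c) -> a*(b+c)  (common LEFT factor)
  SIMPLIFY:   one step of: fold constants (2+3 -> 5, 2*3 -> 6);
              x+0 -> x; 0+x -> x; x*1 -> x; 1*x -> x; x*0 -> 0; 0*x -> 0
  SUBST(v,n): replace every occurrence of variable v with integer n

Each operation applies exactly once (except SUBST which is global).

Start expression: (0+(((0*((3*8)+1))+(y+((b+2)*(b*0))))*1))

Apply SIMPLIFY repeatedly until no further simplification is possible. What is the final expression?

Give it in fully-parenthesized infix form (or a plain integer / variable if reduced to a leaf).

Answer: y

Derivation:
Start: (0+(((0*((3*8)+1))+(y+((b+2)*(b*0))))*1))
Step 1: at root: (0+(((0*((3*8)+1))+(y+((b+2)*(b*0))))*1)) -> (((0*((3*8)+1))+(y+((b+2)*(b*0))))*1); overall: (0+(((0*((3*8)+1))+(y+((b+2)*(b*0))))*1)) -> (((0*((3*8)+1))+(y+((b+2)*(b*0))))*1)
Step 2: at root: (((0*((3*8)+1))+(y+((b+2)*(b*0))))*1) -> ((0*((3*8)+1))+(y+((b+2)*(b*0)))); overall: (((0*((3*8)+1))+(y+((b+2)*(b*0))))*1) -> ((0*((3*8)+1))+(y+((b+2)*(b*0))))
Step 3: at L: (0*((3*8)+1)) -> 0; overall: ((0*((3*8)+1))+(y+((b+2)*(b*0)))) -> (0+(y+((b+2)*(b*0))))
Step 4: at root: (0+(y+((b+2)*(b*0)))) -> (y+((b+2)*(b*0))); overall: (0+(y+((b+2)*(b*0)))) -> (y+((b+2)*(b*0)))
Step 5: at RR: (b*0) -> 0; overall: (y+((b+2)*(b*0))) -> (y+((b+2)*0))
Step 6: at R: ((b+2)*0) -> 0; overall: (y+((b+2)*0)) -> (y+0)
Step 7: at root: (y+0) -> y; overall: (y+0) -> y
Fixed point: y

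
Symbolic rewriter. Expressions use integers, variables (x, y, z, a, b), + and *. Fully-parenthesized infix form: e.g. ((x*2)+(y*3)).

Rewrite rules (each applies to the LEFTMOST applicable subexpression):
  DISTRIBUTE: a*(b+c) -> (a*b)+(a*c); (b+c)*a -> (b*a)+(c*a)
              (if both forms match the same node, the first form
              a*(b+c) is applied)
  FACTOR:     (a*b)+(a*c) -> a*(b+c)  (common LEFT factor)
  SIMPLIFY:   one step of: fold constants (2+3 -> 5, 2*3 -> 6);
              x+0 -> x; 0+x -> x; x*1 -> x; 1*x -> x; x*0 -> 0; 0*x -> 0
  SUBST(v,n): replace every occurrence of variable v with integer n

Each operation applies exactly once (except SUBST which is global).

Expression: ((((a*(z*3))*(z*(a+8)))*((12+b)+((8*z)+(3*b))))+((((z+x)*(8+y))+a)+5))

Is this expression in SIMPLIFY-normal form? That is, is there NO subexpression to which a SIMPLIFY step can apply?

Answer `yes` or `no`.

Answer: yes

Derivation:
Expression: ((((a*(z*3))*(z*(a+8)))*((12+b)+((8*z)+(3*b))))+((((z+x)*(8+y))+a)+5))
Scanning for simplifiable subexpressions (pre-order)...
  at root: ((((a*(z*3))*(z*(a+8)))*((12+b)+((8*z)+(3*b))))+((((z+x)*(8+y))+a)+5)) (not simplifiable)
  at L: (((a*(z*3))*(z*(a+8)))*((12+b)+((8*z)+(3*b)))) (not simplifiable)
  at LL: ((a*(z*3))*(z*(a+8))) (not simplifiable)
  at LLL: (a*(z*3)) (not simplifiable)
  at LLLR: (z*3) (not simplifiable)
  at LLR: (z*(a+8)) (not simplifiable)
  at LLRR: (a+8) (not simplifiable)
  at LR: ((12+b)+((8*z)+(3*b))) (not simplifiable)
  at LRL: (12+b) (not simplifiable)
  at LRR: ((8*z)+(3*b)) (not simplifiable)
  at LRRL: (8*z) (not simplifiable)
  at LRRR: (3*b) (not simplifiable)
  at R: ((((z+x)*(8+y))+a)+5) (not simplifiable)
  at RL: (((z+x)*(8+y))+a) (not simplifiable)
  at RLL: ((z+x)*(8+y)) (not simplifiable)
  at RLLL: (z+x) (not simplifiable)
  at RLLR: (8+y) (not simplifiable)
Result: no simplifiable subexpression found -> normal form.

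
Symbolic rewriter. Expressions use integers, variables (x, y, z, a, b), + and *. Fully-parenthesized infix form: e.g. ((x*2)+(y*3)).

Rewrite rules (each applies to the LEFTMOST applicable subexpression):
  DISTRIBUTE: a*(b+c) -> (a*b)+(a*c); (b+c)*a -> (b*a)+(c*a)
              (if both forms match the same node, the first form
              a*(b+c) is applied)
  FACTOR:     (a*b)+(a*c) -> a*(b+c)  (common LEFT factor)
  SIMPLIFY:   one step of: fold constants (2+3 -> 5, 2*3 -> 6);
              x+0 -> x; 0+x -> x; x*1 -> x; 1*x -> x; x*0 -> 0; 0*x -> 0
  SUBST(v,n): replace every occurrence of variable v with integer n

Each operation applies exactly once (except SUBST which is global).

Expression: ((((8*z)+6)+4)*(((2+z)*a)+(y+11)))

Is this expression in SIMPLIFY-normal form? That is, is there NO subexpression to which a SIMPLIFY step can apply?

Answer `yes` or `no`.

Answer: yes

Derivation:
Expression: ((((8*z)+6)+4)*(((2+z)*a)+(y+11)))
Scanning for simplifiable subexpressions (pre-order)...
  at root: ((((8*z)+6)+4)*(((2+z)*a)+(y+11))) (not simplifiable)
  at L: (((8*z)+6)+4) (not simplifiable)
  at LL: ((8*z)+6) (not simplifiable)
  at LLL: (8*z) (not simplifiable)
  at R: (((2+z)*a)+(y+11)) (not simplifiable)
  at RL: ((2+z)*a) (not simplifiable)
  at RLL: (2+z) (not simplifiable)
  at RR: (y+11) (not simplifiable)
Result: no simplifiable subexpression found -> normal form.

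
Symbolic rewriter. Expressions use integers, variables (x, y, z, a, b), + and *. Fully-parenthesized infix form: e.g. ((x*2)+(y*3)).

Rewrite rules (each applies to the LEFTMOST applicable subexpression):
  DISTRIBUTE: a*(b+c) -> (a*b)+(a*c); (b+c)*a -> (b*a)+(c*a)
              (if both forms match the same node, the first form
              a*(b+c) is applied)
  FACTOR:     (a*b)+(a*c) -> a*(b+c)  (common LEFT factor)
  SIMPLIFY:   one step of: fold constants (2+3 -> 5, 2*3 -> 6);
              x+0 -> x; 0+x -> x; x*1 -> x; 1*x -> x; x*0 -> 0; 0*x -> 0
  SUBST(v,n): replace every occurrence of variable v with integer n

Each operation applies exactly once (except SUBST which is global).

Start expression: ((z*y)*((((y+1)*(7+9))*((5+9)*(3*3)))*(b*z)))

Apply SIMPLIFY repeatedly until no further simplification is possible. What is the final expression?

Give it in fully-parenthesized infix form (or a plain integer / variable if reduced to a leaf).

Answer: ((z*y)*((((y+1)*16)*126)*(b*z)))

Derivation:
Start: ((z*y)*((((y+1)*(7+9))*((5+9)*(3*3)))*(b*z)))
Step 1: at RLLR: (7+9) -> 16; overall: ((z*y)*((((y+1)*(7+9))*((5+9)*(3*3)))*(b*z))) -> ((z*y)*((((y+1)*16)*((5+9)*(3*3)))*(b*z)))
Step 2: at RLRL: (5+9) -> 14; overall: ((z*y)*((((y+1)*16)*((5+9)*(3*3)))*(b*z))) -> ((z*y)*((((y+1)*16)*(14*(3*3)))*(b*z)))
Step 3: at RLRR: (3*3) -> 9; overall: ((z*y)*((((y+1)*16)*(14*(3*3)))*(b*z))) -> ((z*y)*((((y+1)*16)*(14*9))*(b*z)))
Step 4: at RLR: (14*9) -> 126; overall: ((z*y)*((((y+1)*16)*(14*9))*(b*z))) -> ((z*y)*((((y+1)*16)*126)*(b*z)))
Fixed point: ((z*y)*((((y+1)*16)*126)*(b*z)))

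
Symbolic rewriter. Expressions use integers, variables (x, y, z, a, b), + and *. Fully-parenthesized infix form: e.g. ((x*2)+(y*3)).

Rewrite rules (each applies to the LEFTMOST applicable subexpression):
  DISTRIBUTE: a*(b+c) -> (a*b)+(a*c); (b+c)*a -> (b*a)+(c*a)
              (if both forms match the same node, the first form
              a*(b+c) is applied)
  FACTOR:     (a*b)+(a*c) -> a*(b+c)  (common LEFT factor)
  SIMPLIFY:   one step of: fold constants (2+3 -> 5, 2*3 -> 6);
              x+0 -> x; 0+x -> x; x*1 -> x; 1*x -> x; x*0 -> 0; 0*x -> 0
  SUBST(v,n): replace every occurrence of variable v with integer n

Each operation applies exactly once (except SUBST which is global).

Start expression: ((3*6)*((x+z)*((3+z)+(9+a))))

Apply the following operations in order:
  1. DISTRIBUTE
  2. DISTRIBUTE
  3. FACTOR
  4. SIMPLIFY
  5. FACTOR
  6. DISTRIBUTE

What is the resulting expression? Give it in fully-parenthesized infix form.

Start: ((3*6)*((x+z)*((3+z)+(9+a))))
Apply DISTRIBUTE at R (target: ((x+z)*((3+z)+(9+a)))): ((3*6)*((x+z)*((3+z)+(9+a)))) -> ((3*6)*(((x+z)*(3+z))+((x+z)*(9+a))))
Apply DISTRIBUTE at root (target: ((3*6)*(((x+z)*(3+z))+((x+z)*(9+a))))): ((3*6)*(((x+z)*(3+z))+((x+z)*(9+a)))) -> (((3*6)*((x+z)*(3+z)))+((3*6)*((x+z)*(9+a))))
Apply FACTOR at root (target: (((3*6)*((x+z)*(3+z)))+((3*6)*((x+z)*(9+a))))): (((3*6)*((x+z)*(3+z)))+((3*6)*((x+z)*(9+a)))) -> ((3*6)*(((x+z)*(3+z))+((x+z)*(9+a))))
Apply SIMPLIFY at L (target: (3*6)): ((3*6)*(((x+z)*(3+z))+((x+z)*(9+a)))) -> (18*(((x+z)*(3+z))+((x+z)*(9+a))))
Apply FACTOR at R (target: (((x+z)*(3+z))+((x+z)*(9+a)))): (18*(((x+z)*(3+z))+((x+z)*(9+a)))) -> (18*((x+z)*((3+z)+(9+a))))
Apply DISTRIBUTE at R (target: ((x+z)*((3+z)+(9+a)))): (18*((x+z)*((3+z)+(9+a)))) -> (18*(((x+z)*(3+z))+((x+z)*(9+a))))

Answer: (18*(((x+z)*(3+z))+((x+z)*(9+a))))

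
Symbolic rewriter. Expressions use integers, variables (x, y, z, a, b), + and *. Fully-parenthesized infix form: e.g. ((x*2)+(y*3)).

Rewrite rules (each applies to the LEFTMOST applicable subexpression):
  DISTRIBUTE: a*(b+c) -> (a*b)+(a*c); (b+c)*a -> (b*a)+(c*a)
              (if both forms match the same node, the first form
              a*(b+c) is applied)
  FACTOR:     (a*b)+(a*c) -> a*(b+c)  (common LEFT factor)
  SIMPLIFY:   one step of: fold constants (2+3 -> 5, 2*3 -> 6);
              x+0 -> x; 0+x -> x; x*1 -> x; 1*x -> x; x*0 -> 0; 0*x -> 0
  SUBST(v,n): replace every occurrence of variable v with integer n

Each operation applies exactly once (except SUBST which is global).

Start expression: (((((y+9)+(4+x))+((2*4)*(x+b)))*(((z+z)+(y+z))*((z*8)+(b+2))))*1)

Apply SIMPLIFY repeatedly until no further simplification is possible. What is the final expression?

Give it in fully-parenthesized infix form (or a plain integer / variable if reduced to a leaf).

Answer: ((((y+9)+(4+x))+(8*(x+b)))*(((z+z)+(y+z))*((z*8)+(b+2))))

Derivation:
Start: (((((y+9)+(4+x))+((2*4)*(x+b)))*(((z+z)+(y+z))*((z*8)+(b+2))))*1)
Step 1: at root: (((((y+9)+(4+x))+((2*4)*(x+b)))*(((z+z)+(y+z))*((z*8)+(b+2))))*1) -> ((((y+9)+(4+x))+((2*4)*(x+b)))*(((z+z)+(y+z))*((z*8)+(b+2)))); overall: (((((y+9)+(4+x))+((2*4)*(x+b)))*(((z+z)+(y+z))*((z*8)+(b+2))))*1) -> ((((y+9)+(4+x))+((2*4)*(x+b)))*(((z+z)+(y+z))*((z*8)+(b+2))))
Step 2: at LRL: (2*4) -> 8; overall: ((((y+9)+(4+x))+((2*4)*(x+b)))*(((z+z)+(y+z))*((z*8)+(b+2)))) -> ((((y+9)+(4+x))+(8*(x+b)))*(((z+z)+(y+z))*((z*8)+(b+2))))
Fixed point: ((((y+9)+(4+x))+(8*(x+b)))*(((z+z)+(y+z))*((z*8)+(b+2))))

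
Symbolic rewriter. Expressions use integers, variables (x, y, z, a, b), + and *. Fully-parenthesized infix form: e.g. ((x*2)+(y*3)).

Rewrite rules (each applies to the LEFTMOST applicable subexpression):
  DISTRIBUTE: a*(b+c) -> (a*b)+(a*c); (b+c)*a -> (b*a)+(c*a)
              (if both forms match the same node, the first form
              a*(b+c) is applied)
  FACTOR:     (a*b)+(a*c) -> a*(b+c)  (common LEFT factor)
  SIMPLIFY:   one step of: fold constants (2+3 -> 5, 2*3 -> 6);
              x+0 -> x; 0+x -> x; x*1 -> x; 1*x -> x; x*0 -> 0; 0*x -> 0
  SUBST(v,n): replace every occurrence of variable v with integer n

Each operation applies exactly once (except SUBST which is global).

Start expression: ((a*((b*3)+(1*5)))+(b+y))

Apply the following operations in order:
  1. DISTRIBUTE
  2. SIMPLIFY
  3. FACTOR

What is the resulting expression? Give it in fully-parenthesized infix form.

Answer: ((a*((b*3)+5))+(b+y))

Derivation:
Start: ((a*((b*3)+(1*5)))+(b+y))
Apply DISTRIBUTE at L (target: (a*((b*3)+(1*5)))): ((a*((b*3)+(1*5)))+(b+y)) -> (((a*(b*3))+(a*(1*5)))+(b+y))
Apply SIMPLIFY at LRR (target: (1*5)): (((a*(b*3))+(a*(1*5)))+(b+y)) -> (((a*(b*3))+(a*5))+(b+y))
Apply FACTOR at L (target: ((a*(b*3))+(a*5))): (((a*(b*3))+(a*5))+(b+y)) -> ((a*((b*3)+5))+(b+y))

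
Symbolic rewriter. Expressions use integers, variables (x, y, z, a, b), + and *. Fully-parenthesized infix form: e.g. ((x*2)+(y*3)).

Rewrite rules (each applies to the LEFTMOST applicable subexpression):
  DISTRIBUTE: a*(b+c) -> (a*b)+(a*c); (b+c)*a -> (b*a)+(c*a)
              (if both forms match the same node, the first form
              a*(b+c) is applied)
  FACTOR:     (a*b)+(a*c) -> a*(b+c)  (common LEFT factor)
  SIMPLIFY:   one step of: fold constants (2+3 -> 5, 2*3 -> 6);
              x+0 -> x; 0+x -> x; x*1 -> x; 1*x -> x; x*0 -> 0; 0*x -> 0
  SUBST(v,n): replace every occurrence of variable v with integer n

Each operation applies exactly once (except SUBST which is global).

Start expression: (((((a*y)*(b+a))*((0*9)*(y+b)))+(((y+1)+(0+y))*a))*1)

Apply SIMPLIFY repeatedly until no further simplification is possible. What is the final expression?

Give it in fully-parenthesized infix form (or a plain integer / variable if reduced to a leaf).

Start: (((((a*y)*(b+a))*((0*9)*(y+b)))+(((y+1)+(0+y))*a))*1)
Step 1: at root: (((((a*y)*(b+a))*((0*9)*(y+b)))+(((y+1)+(0+y))*a))*1) -> ((((a*y)*(b+a))*((0*9)*(y+b)))+(((y+1)+(0+y))*a)); overall: (((((a*y)*(b+a))*((0*9)*(y+b)))+(((y+1)+(0+y))*a))*1) -> ((((a*y)*(b+a))*((0*9)*(y+b)))+(((y+1)+(0+y))*a))
Step 2: at LRL: (0*9) -> 0; overall: ((((a*y)*(b+a))*((0*9)*(y+b)))+(((y+1)+(0+y))*a)) -> ((((a*y)*(b+a))*(0*(y+b)))+(((y+1)+(0+y))*a))
Step 3: at LR: (0*(y+b)) -> 0; overall: ((((a*y)*(b+a))*(0*(y+b)))+(((y+1)+(0+y))*a)) -> ((((a*y)*(b+a))*0)+(((y+1)+(0+y))*a))
Step 4: at L: (((a*y)*(b+a))*0) -> 0; overall: ((((a*y)*(b+a))*0)+(((y+1)+(0+y))*a)) -> (0+(((y+1)+(0+y))*a))
Step 5: at root: (0+(((y+1)+(0+y))*a)) -> (((y+1)+(0+y))*a); overall: (0+(((y+1)+(0+y))*a)) -> (((y+1)+(0+y))*a)
Step 6: at LR: (0+y) -> y; overall: (((y+1)+(0+y))*a) -> (((y+1)+y)*a)
Fixed point: (((y+1)+y)*a)

Answer: (((y+1)+y)*a)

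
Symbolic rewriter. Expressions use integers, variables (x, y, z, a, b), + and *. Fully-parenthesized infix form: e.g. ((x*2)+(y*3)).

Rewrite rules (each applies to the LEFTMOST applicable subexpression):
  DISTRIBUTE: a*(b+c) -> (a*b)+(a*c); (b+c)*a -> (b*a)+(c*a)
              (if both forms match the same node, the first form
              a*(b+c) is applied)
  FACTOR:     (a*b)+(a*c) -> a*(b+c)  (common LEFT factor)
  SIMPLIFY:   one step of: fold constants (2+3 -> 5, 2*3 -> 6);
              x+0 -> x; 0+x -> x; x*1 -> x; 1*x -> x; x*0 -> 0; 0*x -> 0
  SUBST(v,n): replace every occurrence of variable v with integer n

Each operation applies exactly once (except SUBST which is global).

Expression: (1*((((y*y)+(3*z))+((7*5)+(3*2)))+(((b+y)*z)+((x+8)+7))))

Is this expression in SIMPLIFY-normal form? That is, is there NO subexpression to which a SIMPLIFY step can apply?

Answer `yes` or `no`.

Answer: no

Derivation:
Expression: (1*((((y*y)+(3*z))+((7*5)+(3*2)))+(((b+y)*z)+((x+8)+7))))
Scanning for simplifiable subexpressions (pre-order)...
  at root: (1*((((y*y)+(3*z))+((7*5)+(3*2)))+(((b+y)*z)+((x+8)+7)))) (SIMPLIFIABLE)
  at R: ((((y*y)+(3*z))+((7*5)+(3*2)))+(((b+y)*z)+((x+8)+7))) (not simplifiable)
  at RL: (((y*y)+(3*z))+((7*5)+(3*2))) (not simplifiable)
  at RLL: ((y*y)+(3*z)) (not simplifiable)
  at RLLL: (y*y) (not simplifiable)
  at RLLR: (3*z) (not simplifiable)
  at RLR: ((7*5)+(3*2)) (not simplifiable)
  at RLRL: (7*5) (SIMPLIFIABLE)
  at RLRR: (3*2) (SIMPLIFIABLE)
  at RR: (((b+y)*z)+((x+8)+7)) (not simplifiable)
  at RRL: ((b+y)*z) (not simplifiable)
  at RRLL: (b+y) (not simplifiable)
  at RRR: ((x+8)+7) (not simplifiable)
  at RRRL: (x+8) (not simplifiable)
Found simplifiable subexpr at path root: (1*((((y*y)+(3*z))+((7*5)+(3*2)))+(((b+y)*z)+((x+8)+7))))
One SIMPLIFY step would give: ((((y*y)+(3*z))+((7*5)+(3*2)))+(((b+y)*z)+((x+8)+7)))
-> NOT in normal form.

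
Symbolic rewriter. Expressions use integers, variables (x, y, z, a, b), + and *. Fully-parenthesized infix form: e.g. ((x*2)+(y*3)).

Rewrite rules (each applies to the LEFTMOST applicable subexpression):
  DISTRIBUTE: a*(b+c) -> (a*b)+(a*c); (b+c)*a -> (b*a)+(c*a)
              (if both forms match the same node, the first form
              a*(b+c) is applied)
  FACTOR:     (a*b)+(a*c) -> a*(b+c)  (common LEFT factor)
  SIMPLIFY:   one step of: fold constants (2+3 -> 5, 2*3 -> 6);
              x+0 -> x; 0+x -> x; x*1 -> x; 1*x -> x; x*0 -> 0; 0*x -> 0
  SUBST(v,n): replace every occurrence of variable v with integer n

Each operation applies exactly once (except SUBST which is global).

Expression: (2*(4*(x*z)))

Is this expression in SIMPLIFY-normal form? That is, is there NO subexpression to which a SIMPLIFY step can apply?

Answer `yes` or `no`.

Answer: yes

Derivation:
Expression: (2*(4*(x*z)))
Scanning for simplifiable subexpressions (pre-order)...
  at root: (2*(4*(x*z))) (not simplifiable)
  at R: (4*(x*z)) (not simplifiable)
  at RR: (x*z) (not simplifiable)
Result: no simplifiable subexpression found -> normal form.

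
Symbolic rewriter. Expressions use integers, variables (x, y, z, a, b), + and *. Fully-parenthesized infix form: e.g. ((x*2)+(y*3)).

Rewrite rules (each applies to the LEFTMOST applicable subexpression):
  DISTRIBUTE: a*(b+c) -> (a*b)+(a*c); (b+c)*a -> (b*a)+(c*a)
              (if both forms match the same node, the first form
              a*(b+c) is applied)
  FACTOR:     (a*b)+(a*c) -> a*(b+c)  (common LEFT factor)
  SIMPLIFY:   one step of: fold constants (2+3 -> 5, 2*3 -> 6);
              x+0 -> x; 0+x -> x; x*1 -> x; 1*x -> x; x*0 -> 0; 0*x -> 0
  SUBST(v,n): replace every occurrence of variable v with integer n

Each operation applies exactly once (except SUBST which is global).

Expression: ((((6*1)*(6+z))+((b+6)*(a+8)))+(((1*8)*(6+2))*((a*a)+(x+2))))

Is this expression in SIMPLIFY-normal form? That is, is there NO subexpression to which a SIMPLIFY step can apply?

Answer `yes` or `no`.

Answer: no

Derivation:
Expression: ((((6*1)*(6+z))+((b+6)*(a+8)))+(((1*8)*(6+2))*((a*a)+(x+2))))
Scanning for simplifiable subexpressions (pre-order)...
  at root: ((((6*1)*(6+z))+((b+6)*(a+8)))+(((1*8)*(6+2))*((a*a)+(x+2)))) (not simplifiable)
  at L: (((6*1)*(6+z))+((b+6)*(a+8))) (not simplifiable)
  at LL: ((6*1)*(6+z)) (not simplifiable)
  at LLL: (6*1) (SIMPLIFIABLE)
  at LLR: (6+z) (not simplifiable)
  at LR: ((b+6)*(a+8)) (not simplifiable)
  at LRL: (b+6) (not simplifiable)
  at LRR: (a+8) (not simplifiable)
  at R: (((1*8)*(6+2))*((a*a)+(x+2))) (not simplifiable)
  at RL: ((1*8)*(6+2)) (not simplifiable)
  at RLL: (1*8) (SIMPLIFIABLE)
  at RLR: (6+2) (SIMPLIFIABLE)
  at RR: ((a*a)+(x+2)) (not simplifiable)
  at RRL: (a*a) (not simplifiable)
  at RRR: (x+2) (not simplifiable)
Found simplifiable subexpr at path LLL: (6*1)
One SIMPLIFY step would give: (((6*(6+z))+((b+6)*(a+8)))+(((1*8)*(6+2))*((a*a)+(x+2))))
-> NOT in normal form.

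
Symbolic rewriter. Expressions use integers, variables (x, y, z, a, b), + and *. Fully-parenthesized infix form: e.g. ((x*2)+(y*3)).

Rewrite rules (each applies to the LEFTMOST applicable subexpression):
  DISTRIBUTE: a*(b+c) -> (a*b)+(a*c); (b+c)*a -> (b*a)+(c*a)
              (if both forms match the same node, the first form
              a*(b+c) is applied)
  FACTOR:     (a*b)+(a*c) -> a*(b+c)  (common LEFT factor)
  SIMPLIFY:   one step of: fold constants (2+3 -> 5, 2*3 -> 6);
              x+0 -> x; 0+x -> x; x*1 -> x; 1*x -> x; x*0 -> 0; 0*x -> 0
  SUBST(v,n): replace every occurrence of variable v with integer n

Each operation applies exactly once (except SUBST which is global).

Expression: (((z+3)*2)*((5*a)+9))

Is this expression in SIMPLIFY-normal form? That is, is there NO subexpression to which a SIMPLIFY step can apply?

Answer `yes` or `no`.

Expression: (((z+3)*2)*((5*a)+9))
Scanning for simplifiable subexpressions (pre-order)...
  at root: (((z+3)*2)*((5*a)+9)) (not simplifiable)
  at L: ((z+3)*2) (not simplifiable)
  at LL: (z+3) (not simplifiable)
  at R: ((5*a)+9) (not simplifiable)
  at RL: (5*a) (not simplifiable)
Result: no simplifiable subexpression found -> normal form.

Answer: yes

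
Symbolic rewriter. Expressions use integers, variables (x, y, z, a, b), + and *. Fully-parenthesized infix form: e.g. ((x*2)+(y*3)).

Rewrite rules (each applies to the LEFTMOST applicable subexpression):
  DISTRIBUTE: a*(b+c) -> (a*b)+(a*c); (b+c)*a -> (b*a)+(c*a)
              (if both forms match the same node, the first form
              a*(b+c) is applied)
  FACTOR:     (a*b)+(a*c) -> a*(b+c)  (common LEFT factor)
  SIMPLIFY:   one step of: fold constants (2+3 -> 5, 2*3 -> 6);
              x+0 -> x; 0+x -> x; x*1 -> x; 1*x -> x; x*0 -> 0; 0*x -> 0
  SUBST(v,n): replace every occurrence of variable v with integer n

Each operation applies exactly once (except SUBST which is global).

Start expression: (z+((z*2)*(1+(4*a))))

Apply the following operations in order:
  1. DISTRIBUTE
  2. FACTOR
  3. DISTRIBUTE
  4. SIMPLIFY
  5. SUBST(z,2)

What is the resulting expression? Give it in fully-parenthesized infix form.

Start: (z+((z*2)*(1+(4*a))))
Apply DISTRIBUTE at R (target: ((z*2)*(1+(4*a)))): (z+((z*2)*(1+(4*a)))) -> (z+(((z*2)*1)+((z*2)*(4*a))))
Apply FACTOR at R (target: (((z*2)*1)+((z*2)*(4*a)))): (z+(((z*2)*1)+((z*2)*(4*a)))) -> (z+((z*2)*(1+(4*a))))
Apply DISTRIBUTE at R (target: ((z*2)*(1+(4*a)))): (z+((z*2)*(1+(4*a)))) -> (z+(((z*2)*1)+((z*2)*(4*a))))
Apply SIMPLIFY at RL (target: ((z*2)*1)): (z+(((z*2)*1)+((z*2)*(4*a)))) -> (z+((z*2)+((z*2)*(4*a))))
Apply SUBST(z,2): (z+((z*2)+((z*2)*(4*a)))) -> (2+((2*2)+((2*2)*(4*a))))

Answer: (2+((2*2)+((2*2)*(4*a))))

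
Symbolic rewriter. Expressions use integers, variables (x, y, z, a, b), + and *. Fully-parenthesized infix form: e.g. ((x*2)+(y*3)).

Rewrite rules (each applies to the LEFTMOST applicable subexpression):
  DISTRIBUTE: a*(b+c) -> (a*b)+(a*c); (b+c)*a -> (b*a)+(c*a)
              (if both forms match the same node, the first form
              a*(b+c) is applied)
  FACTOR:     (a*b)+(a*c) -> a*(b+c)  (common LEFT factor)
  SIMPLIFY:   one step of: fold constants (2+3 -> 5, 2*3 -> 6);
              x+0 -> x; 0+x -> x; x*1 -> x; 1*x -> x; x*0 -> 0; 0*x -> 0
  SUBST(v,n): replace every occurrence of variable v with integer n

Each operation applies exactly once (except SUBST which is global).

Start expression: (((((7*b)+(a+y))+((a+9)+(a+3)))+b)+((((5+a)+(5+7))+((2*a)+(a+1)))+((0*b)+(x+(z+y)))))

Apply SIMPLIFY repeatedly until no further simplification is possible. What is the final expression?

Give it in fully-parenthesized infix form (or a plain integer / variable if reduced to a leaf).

Answer: (((((7*b)+(a+y))+((a+9)+(a+3)))+b)+((((5+a)+12)+((2*a)+(a+1)))+(x+(z+y))))

Derivation:
Start: (((((7*b)+(a+y))+((a+9)+(a+3)))+b)+((((5+a)+(5+7))+((2*a)+(a+1)))+((0*b)+(x+(z+y)))))
Step 1: at RLLR: (5+7) -> 12; overall: (((((7*b)+(a+y))+((a+9)+(a+3)))+b)+((((5+a)+(5+7))+((2*a)+(a+1)))+((0*b)+(x+(z+y))))) -> (((((7*b)+(a+y))+((a+9)+(a+3)))+b)+((((5+a)+12)+((2*a)+(a+1)))+((0*b)+(x+(z+y)))))
Step 2: at RRL: (0*b) -> 0; overall: (((((7*b)+(a+y))+((a+9)+(a+3)))+b)+((((5+a)+12)+((2*a)+(a+1)))+((0*b)+(x+(z+y))))) -> (((((7*b)+(a+y))+((a+9)+(a+3)))+b)+((((5+a)+12)+((2*a)+(a+1)))+(0+(x+(z+y)))))
Step 3: at RR: (0+(x+(z+y))) -> (x+(z+y)); overall: (((((7*b)+(a+y))+((a+9)+(a+3)))+b)+((((5+a)+12)+((2*a)+(a+1)))+(0+(x+(z+y))))) -> (((((7*b)+(a+y))+((a+9)+(a+3)))+b)+((((5+a)+12)+((2*a)+(a+1)))+(x+(z+y))))
Fixed point: (((((7*b)+(a+y))+((a+9)+(a+3)))+b)+((((5+a)+12)+((2*a)+(a+1)))+(x+(z+y))))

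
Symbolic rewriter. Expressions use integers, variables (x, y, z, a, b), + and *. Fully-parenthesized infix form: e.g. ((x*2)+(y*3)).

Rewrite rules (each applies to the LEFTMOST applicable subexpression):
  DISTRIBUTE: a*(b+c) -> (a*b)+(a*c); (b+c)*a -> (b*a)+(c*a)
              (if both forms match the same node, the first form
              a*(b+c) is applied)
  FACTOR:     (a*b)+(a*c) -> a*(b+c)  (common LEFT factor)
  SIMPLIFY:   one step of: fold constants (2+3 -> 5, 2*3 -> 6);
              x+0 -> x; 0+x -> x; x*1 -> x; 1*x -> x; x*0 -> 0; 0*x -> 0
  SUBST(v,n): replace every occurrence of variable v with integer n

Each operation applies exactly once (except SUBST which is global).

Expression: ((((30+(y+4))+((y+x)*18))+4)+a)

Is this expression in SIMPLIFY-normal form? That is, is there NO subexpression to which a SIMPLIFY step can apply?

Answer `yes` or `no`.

Expression: ((((30+(y+4))+((y+x)*18))+4)+a)
Scanning for simplifiable subexpressions (pre-order)...
  at root: ((((30+(y+4))+((y+x)*18))+4)+a) (not simplifiable)
  at L: (((30+(y+4))+((y+x)*18))+4) (not simplifiable)
  at LL: ((30+(y+4))+((y+x)*18)) (not simplifiable)
  at LLL: (30+(y+4)) (not simplifiable)
  at LLLR: (y+4) (not simplifiable)
  at LLR: ((y+x)*18) (not simplifiable)
  at LLRL: (y+x) (not simplifiable)
Result: no simplifiable subexpression found -> normal form.

Answer: yes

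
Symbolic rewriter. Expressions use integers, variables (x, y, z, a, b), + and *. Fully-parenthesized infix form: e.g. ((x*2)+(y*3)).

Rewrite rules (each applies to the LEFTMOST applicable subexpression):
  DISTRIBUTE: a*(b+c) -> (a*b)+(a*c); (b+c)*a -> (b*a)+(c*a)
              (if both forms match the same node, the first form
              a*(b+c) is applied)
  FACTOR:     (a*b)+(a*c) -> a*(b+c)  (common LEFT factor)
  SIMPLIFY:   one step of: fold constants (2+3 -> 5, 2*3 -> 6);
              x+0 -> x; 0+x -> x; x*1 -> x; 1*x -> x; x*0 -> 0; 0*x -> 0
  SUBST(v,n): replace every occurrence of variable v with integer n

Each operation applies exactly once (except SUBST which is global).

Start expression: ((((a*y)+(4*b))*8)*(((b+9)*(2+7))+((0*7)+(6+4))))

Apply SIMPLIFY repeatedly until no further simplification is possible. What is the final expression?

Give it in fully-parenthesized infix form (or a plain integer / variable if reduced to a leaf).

Start: ((((a*y)+(4*b))*8)*(((b+9)*(2+7))+((0*7)+(6+4))))
Step 1: at RLR: (2+7) -> 9; overall: ((((a*y)+(4*b))*8)*(((b+9)*(2+7))+((0*7)+(6+4)))) -> ((((a*y)+(4*b))*8)*(((b+9)*9)+((0*7)+(6+4))))
Step 2: at RRL: (0*7) -> 0; overall: ((((a*y)+(4*b))*8)*(((b+9)*9)+((0*7)+(6+4)))) -> ((((a*y)+(4*b))*8)*(((b+9)*9)+(0+(6+4))))
Step 3: at RR: (0+(6+4)) -> (6+4); overall: ((((a*y)+(4*b))*8)*(((b+9)*9)+(0+(6+4)))) -> ((((a*y)+(4*b))*8)*(((b+9)*9)+(6+4)))
Step 4: at RR: (6+4) -> 10; overall: ((((a*y)+(4*b))*8)*(((b+9)*9)+(6+4))) -> ((((a*y)+(4*b))*8)*(((b+9)*9)+10))
Fixed point: ((((a*y)+(4*b))*8)*(((b+9)*9)+10))

Answer: ((((a*y)+(4*b))*8)*(((b+9)*9)+10))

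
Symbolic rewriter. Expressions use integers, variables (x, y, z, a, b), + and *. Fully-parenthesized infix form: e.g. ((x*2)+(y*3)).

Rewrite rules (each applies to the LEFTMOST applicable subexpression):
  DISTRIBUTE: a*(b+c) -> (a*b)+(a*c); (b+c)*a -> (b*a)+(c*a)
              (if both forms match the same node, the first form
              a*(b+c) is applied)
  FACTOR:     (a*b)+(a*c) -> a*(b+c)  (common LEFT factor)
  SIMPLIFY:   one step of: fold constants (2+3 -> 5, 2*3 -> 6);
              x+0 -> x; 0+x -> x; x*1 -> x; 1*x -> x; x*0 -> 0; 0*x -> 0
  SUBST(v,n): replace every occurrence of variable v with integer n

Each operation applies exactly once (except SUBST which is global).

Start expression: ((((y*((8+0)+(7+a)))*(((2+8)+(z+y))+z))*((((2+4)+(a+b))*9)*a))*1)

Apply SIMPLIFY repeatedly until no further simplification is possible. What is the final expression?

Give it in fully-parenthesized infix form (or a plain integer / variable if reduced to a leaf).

Start: ((((y*((8+0)+(7+a)))*(((2+8)+(z+y))+z))*((((2+4)+(a+b))*9)*a))*1)
Step 1: at root: ((((y*((8+0)+(7+a)))*(((2+8)+(z+y))+z))*((((2+4)+(a+b))*9)*a))*1) -> (((y*((8+0)+(7+a)))*(((2+8)+(z+y))+z))*((((2+4)+(a+b))*9)*a)); overall: ((((y*((8+0)+(7+a)))*(((2+8)+(z+y))+z))*((((2+4)+(a+b))*9)*a))*1) -> (((y*((8+0)+(7+a)))*(((2+8)+(z+y))+z))*((((2+4)+(a+b))*9)*a))
Step 2: at LLRL: (8+0) -> 8; overall: (((y*((8+0)+(7+a)))*(((2+8)+(z+y))+z))*((((2+4)+(a+b))*9)*a)) -> (((y*(8+(7+a)))*(((2+8)+(z+y))+z))*((((2+4)+(a+b))*9)*a))
Step 3: at LRLL: (2+8) -> 10; overall: (((y*(8+(7+a)))*(((2+8)+(z+y))+z))*((((2+4)+(a+b))*9)*a)) -> (((y*(8+(7+a)))*((10+(z+y))+z))*((((2+4)+(a+b))*9)*a))
Step 4: at RLLL: (2+4) -> 6; overall: (((y*(8+(7+a)))*((10+(z+y))+z))*((((2+4)+(a+b))*9)*a)) -> (((y*(8+(7+a)))*((10+(z+y))+z))*(((6+(a+b))*9)*a))
Fixed point: (((y*(8+(7+a)))*((10+(z+y))+z))*(((6+(a+b))*9)*a))

Answer: (((y*(8+(7+a)))*((10+(z+y))+z))*(((6+(a+b))*9)*a))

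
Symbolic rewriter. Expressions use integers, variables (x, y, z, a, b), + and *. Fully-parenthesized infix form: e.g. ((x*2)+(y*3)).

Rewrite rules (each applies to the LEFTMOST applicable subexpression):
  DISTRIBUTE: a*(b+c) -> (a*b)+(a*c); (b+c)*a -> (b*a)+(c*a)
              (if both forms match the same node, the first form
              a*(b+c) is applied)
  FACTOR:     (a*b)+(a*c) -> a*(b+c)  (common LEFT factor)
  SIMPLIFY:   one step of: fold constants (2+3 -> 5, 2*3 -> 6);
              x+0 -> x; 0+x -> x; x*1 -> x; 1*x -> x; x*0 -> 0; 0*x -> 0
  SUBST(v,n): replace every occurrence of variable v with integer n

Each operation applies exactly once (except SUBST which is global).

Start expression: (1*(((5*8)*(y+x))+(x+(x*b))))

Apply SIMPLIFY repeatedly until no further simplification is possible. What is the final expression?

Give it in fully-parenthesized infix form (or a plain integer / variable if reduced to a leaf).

Start: (1*(((5*8)*(y+x))+(x+(x*b))))
Step 1: at root: (1*(((5*8)*(y+x))+(x+(x*b)))) -> (((5*8)*(y+x))+(x+(x*b))); overall: (1*(((5*8)*(y+x))+(x+(x*b)))) -> (((5*8)*(y+x))+(x+(x*b)))
Step 2: at LL: (5*8) -> 40; overall: (((5*8)*(y+x))+(x+(x*b))) -> ((40*(y+x))+(x+(x*b)))
Fixed point: ((40*(y+x))+(x+(x*b)))

Answer: ((40*(y+x))+(x+(x*b)))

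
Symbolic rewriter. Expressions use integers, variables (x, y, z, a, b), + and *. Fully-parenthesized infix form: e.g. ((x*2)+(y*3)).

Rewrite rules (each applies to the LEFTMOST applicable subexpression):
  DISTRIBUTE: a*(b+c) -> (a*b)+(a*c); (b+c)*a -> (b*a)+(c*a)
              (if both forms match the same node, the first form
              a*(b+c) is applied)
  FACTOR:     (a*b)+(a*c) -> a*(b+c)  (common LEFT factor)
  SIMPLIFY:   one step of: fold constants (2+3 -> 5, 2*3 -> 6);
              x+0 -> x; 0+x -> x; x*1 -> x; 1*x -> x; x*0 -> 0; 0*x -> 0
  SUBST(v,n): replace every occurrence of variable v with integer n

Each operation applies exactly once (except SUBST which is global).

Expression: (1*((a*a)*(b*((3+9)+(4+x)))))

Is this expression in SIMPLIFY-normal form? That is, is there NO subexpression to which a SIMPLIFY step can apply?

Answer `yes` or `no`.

Expression: (1*((a*a)*(b*((3+9)+(4+x)))))
Scanning for simplifiable subexpressions (pre-order)...
  at root: (1*((a*a)*(b*((3+9)+(4+x))))) (SIMPLIFIABLE)
  at R: ((a*a)*(b*((3+9)+(4+x)))) (not simplifiable)
  at RL: (a*a) (not simplifiable)
  at RR: (b*((3+9)+(4+x))) (not simplifiable)
  at RRR: ((3+9)+(4+x)) (not simplifiable)
  at RRRL: (3+9) (SIMPLIFIABLE)
  at RRRR: (4+x) (not simplifiable)
Found simplifiable subexpr at path root: (1*((a*a)*(b*((3+9)+(4+x)))))
One SIMPLIFY step would give: ((a*a)*(b*((3+9)+(4+x))))
-> NOT in normal form.

Answer: no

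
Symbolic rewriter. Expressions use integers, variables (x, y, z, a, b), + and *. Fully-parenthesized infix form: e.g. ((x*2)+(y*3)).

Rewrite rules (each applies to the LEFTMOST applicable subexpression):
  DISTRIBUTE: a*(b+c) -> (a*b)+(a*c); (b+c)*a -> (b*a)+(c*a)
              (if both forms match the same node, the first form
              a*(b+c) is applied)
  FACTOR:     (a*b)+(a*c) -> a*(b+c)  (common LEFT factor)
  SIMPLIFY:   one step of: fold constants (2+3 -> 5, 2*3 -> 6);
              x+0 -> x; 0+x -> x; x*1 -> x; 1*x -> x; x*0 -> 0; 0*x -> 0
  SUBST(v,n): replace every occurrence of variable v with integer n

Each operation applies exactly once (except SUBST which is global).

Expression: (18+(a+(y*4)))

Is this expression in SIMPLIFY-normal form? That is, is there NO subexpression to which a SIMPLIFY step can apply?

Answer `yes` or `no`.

Answer: yes

Derivation:
Expression: (18+(a+(y*4)))
Scanning for simplifiable subexpressions (pre-order)...
  at root: (18+(a+(y*4))) (not simplifiable)
  at R: (a+(y*4)) (not simplifiable)
  at RR: (y*4) (not simplifiable)
Result: no simplifiable subexpression found -> normal form.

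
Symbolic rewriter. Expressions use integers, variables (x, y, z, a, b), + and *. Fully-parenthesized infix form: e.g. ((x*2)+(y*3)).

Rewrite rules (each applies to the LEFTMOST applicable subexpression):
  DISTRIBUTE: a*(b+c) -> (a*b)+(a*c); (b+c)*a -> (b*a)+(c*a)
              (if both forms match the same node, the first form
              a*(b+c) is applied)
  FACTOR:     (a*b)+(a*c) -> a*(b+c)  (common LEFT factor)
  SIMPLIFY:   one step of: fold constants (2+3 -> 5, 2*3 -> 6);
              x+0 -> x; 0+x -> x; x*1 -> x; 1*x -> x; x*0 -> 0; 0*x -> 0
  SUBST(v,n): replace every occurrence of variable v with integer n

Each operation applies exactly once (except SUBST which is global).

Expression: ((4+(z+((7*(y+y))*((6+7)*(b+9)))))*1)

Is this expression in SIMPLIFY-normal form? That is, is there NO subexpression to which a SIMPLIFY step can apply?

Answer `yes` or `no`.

Answer: no

Derivation:
Expression: ((4+(z+((7*(y+y))*((6+7)*(b+9)))))*1)
Scanning for simplifiable subexpressions (pre-order)...
  at root: ((4+(z+((7*(y+y))*((6+7)*(b+9)))))*1) (SIMPLIFIABLE)
  at L: (4+(z+((7*(y+y))*((6+7)*(b+9))))) (not simplifiable)
  at LR: (z+((7*(y+y))*((6+7)*(b+9)))) (not simplifiable)
  at LRR: ((7*(y+y))*((6+7)*(b+9))) (not simplifiable)
  at LRRL: (7*(y+y)) (not simplifiable)
  at LRRLR: (y+y) (not simplifiable)
  at LRRR: ((6+7)*(b+9)) (not simplifiable)
  at LRRRL: (6+7) (SIMPLIFIABLE)
  at LRRRR: (b+9) (not simplifiable)
Found simplifiable subexpr at path root: ((4+(z+((7*(y+y))*((6+7)*(b+9)))))*1)
One SIMPLIFY step would give: (4+(z+((7*(y+y))*((6+7)*(b+9)))))
-> NOT in normal form.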